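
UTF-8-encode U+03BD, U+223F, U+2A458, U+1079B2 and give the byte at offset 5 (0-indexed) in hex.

U+03BD → 2-byte form CE BD at offsets 0–1.
U+223F → 3-byte form E2 88 BF at offsets 2–4.
U+2A458 → 4-byte form F0 AA 91 98 at offsets 5–8.
Offset 5 falls in char 3's range; it's byte 1 of F0 AA 91 98 = 0xF0.

0xF0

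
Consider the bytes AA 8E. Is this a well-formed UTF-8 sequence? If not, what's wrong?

Byte 0xAA = 10101010 has the form 10xxxxxx — a continuation byte — but there is no preceding leading byte.

invalid (continuation byte with no leading byte)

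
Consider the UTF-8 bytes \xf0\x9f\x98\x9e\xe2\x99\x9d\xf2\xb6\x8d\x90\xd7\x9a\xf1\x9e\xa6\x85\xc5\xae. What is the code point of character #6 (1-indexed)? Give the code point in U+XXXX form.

U+016E

Offset 0: leading byte 0xF0 = 11110000 → 4-byte char #1 = F0 9F 98 9E.
Offset 4: leading byte 0xE2 = 11100010 → 3-byte char #2 = E2 99 9D.
Offset 7: leading byte 0xF2 = 11110010 → 4-byte char #3 = F2 B6 8D 90.
Offset 11: leading byte 0xD7 = 11010111 → 2-byte char #4 = D7 9A.
Offset 13: leading byte 0xF1 = 11110001 → 4-byte char #5 = F1 9E A6 85.
Offset 17: leading byte 0xC5 = 11000101 → 2-byte char #6 = C5 AE.
Leading byte 0xC5 = 11000101 matches 110xxxxx → 2-byte sequence.
Byte 1: 0xC5 = 11000101, payload 00101 (5 bits).
Byte 2: 0xAE = 10101110 (10xxxxxx ✓), payload 101110.
Concatenate: 00101101110 = 0x16E (11 bits → U+016E).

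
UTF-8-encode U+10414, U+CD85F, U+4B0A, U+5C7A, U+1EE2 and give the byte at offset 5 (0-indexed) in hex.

0x8D

U+10414 → 4-byte form F0 90 90 94 at offsets 0–3.
U+CD85F → 4-byte form F3 8D A1 9F at offsets 4–7.
Offset 5 falls in char 2's range; it's byte 2 of F3 8D A1 9F = 0x8D.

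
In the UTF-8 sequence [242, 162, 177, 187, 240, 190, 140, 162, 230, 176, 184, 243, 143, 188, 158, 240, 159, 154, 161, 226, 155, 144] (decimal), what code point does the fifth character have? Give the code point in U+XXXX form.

Offset 0: leading byte 0xF2 = 11110010 → 4-byte char #1 = F2 A2 B1 BB.
Offset 4: leading byte 0xF0 = 11110000 → 4-byte char #2 = F0 BE 8C A2.
Offset 8: leading byte 0xE6 = 11100110 → 3-byte char #3 = E6 B0 B8.
Offset 11: leading byte 0xF3 = 11110011 → 4-byte char #4 = F3 8F BC 9E.
Offset 15: leading byte 0xF0 = 11110000 → 4-byte char #5 = F0 9F 9A A1.
Leading byte 0xF0 = 11110000 matches 11110xxx → 4-byte sequence.
Byte 1: 0xF0 = 11110000, payload 000 (3 bits).
Byte 2: 0x9F = 10011111 (10xxxxxx ✓), payload 011111.
Byte 3: 0x9A = 10011010 (10xxxxxx ✓), payload 011010.
Byte 4: 0xA1 = 10100001 (10xxxxxx ✓), payload 100001.
Concatenate: 000011111011010100001 = 0x1F6A1 (21 bits → U+1F6A1).

U+1F6A1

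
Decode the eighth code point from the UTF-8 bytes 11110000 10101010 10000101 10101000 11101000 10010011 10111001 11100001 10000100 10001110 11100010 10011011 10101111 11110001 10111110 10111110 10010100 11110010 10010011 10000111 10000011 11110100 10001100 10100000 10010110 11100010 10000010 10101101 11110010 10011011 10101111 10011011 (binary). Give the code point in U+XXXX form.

Offset 0: leading byte 0xF0 = 11110000 → 4-byte char #1 = F0 AA 85 A8.
Offset 4: leading byte 0xE8 = 11101000 → 3-byte char #2 = E8 93 B9.
Offset 7: leading byte 0xE1 = 11100001 → 3-byte char #3 = E1 84 8E.
Offset 10: leading byte 0xE2 = 11100010 → 3-byte char #4 = E2 9B AF.
Offset 13: leading byte 0xF1 = 11110001 → 4-byte char #5 = F1 BE BE 94.
Offset 17: leading byte 0xF2 = 11110010 → 4-byte char #6 = F2 93 87 83.
Offset 21: leading byte 0xF4 = 11110100 → 4-byte char #7 = F4 8C A0 96.
Offset 25: leading byte 0xE2 = 11100010 → 3-byte char #8 = E2 82 AD.
Leading byte 0xE2 = 11100010 matches 1110xxxx → 3-byte sequence.
Byte 1: 0xE2 = 11100010, payload 0010 (4 bits).
Byte 2: 0x82 = 10000010 (10xxxxxx ✓), payload 000010.
Byte 3: 0xAD = 10101101 (10xxxxxx ✓), payload 101101.
Concatenate: 0010000010101101 = 0x20AD (16 bits → U+20AD).

U+20AD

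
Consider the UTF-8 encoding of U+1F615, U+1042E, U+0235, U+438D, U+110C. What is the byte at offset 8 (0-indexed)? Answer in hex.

0xC8

U+1F615 → 4-byte form F0 9F 98 95 at offsets 0–3.
U+1042E → 4-byte form F0 90 90 AE at offsets 4–7.
U+0235 → 2-byte form C8 B5 at offsets 8–9.
Offset 8 falls in char 3's range; it's byte 1 of C8 B5 = 0xC8.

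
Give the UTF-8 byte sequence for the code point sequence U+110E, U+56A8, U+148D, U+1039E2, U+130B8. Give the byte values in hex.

E1 84 8E E5 9A A8 E1 92 8D F4 83 A7 A2 F0 93 82 B8

U+110E: 3-byte form → E1 84 8E.
U+56A8: 3-byte form → E5 9A A8.
U+148D: 3-byte form → E1 92 8D.
U+1039E2: 4-byte form → F4 83 A7 A2.
U+130B8: 4-byte form → F0 93 82 B8.
Concatenated (17 bytes): E1 84 8E E5 9A A8 E1 92 8D F4 83 A7 A2 F0 93 82 B8.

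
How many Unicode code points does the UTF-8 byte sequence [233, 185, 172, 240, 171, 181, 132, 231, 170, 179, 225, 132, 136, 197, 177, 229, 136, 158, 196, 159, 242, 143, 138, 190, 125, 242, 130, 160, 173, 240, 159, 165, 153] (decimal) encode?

Byte at offset 0: 0xE9 = 11101001 → 3-byte char (#1). Advance 3.
Byte at offset 3: 0xF0 = 11110000 → 4-byte char (#2). Advance 4.
Byte at offset 7: 0xE7 = 11100111 → 3-byte char (#3). Advance 3.
Byte at offset 10: 0xE1 = 11100001 → 3-byte char (#4). Advance 3.
Byte at offset 13: 0xC5 = 11000101 → 2-byte char (#5). Advance 2.
Byte at offset 15: 0xE5 = 11100101 → 3-byte char (#6). Advance 3.
Byte at offset 18: 0xC4 = 11000100 → 2-byte char (#7). Advance 2.
Byte at offset 20: 0xF2 = 11110010 → 4-byte char (#8). Advance 4.
Byte at offset 24: 0x7D = 01111101 → 1-byte char (#9). Advance 1.
Byte at offset 25: 0xF2 = 11110010 → 4-byte char (#10). Advance 4.
Byte at offset 29: 0xF0 = 11110000 → 4-byte char (#11). Advance 4.
Reached end at offset 33 after 11 code points.

11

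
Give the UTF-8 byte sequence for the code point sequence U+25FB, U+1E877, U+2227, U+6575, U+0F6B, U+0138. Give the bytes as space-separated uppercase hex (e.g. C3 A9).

E2 97 BB F0 9E A1 B7 E2 88 A7 E6 95 B5 E0 BD AB C4 B8

U+25FB: 3-byte form → E2 97 BB.
U+1E877: 4-byte form → F0 9E A1 B7.
U+2227: 3-byte form → E2 88 A7.
U+6575: 3-byte form → E6 95 B5.
U+0F6B: 3-byte form → E0 BD AB.
U+0138: 2-byte form → C4 B8.
Concatenated (18 bytes): E2 97 BB F0 9E A1 B7 E2 88 A7 E6 95 B5 E0 BD AB C4 B8.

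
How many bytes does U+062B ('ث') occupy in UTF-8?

U+062B = 0x62B. UTF-8 uses 1 byte below 0x80, 2 below 0x800, 3 below 0x10000, 4 up to 0x10FFFF. 0x62B is in U+0080–U+07FF → 2 bytes.

2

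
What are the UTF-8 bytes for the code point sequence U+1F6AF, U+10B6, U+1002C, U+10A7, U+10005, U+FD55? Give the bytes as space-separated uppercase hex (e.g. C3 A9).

U+1F6AF: 4-byte form → F0 9F 9A AF.
U+10B6: 3-byte form → E1 82 B6.
U+1002C: 4-byte form → F0 90 80 AC.
U+10A7: 3-byte form → E1 82 A7.
U+10005: 4-byte form → F0 90 80 85.
U+FD55: 3-byte form → EF B5 95.
Concatenated (21 bytes): F0 9F 9A AF E1 82 B6 F0 90 80 AC E1 82 A7 F0 90 80 85 EF B5 95.

F0 9F 9A AF E1 82 B6 F0 90 80 AC E1 82 A7 F0 90 80 85 EF B5 95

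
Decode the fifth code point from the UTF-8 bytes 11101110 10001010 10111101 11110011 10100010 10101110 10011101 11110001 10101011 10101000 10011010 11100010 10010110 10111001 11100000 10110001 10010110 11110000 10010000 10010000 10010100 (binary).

Offset 0: leading byte 0xEE = 11101110 → 3-byte char #1 = EE 8A BD.
Offset 3: leading byte 0xF3 = 11110011 → 4-byte char #2 = F3 A2 AE 9D.
Offset 7: leading byte 0xF1 = 11110001 → 4-byte char #3 = F1 AB A8 9A.
Offset 11: leading byte 0xE2 = 11100010 → 3-byte char #4 = E2 96 B9.
Offset 14: leading byte 0xE0 = 11100000 → 3-byte char #5 = E0 B1 96.
Leading byte 0xE0 = 11100000 matches 1110xxxx → 3-byte sequence.
Byte 1: 0xE0 = 11100000, payload 0000 (4 bits).
Byte 2: 0xB1 = 10110001 (10xxxxxx ✓), payload 110001.
Byte 3: 0x96 = 10010110 (10xxxxxx ✓), payload 010110.
Concatenate: 0000110001010110 = 0xC56 (16 bits → U+0C56).

U+0C56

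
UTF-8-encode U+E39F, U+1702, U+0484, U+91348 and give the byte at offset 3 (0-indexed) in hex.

U+E39F → 3-byte form EE 8E 9F at offsets 0–2.
U+1702 → 3-byte form E1 9C 82 at offsets 3–5.
Offset 3 falls in char 2's range; it's byte 1 of E1 9C 82 = 0xE1.

0xE1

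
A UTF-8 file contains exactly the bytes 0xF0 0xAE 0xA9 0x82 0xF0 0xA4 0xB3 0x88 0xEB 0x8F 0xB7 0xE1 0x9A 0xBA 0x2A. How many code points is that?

Byte at offset 0: 0xF0 = 11110000 → 4-byte char (#1). Advance 4.
Byte at offset 4: 0xF0 = 11110000 → 4-byte char (#2). Advance 4.
Byte at offset 8: 0xEB = 11101011 → 3-byte char (#3). Advance 3.
Byte at offset 11: 0xE1 = 11100001 → 3-byte char (#4). Advance 3.
Byte at offset 14: 0x2A = 00101010 → 1-byte char (#5). Advance 1.
Reached end at offset 15 after 5 code points.

5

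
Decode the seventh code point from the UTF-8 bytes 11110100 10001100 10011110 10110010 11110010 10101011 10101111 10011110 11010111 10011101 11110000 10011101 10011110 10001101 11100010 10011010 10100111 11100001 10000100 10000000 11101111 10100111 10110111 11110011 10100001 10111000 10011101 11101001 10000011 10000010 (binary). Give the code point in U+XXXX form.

U+F9F7

Offset 0: leading byte 0xF4 = 11110100 → 4-byte char #1 = F4 8C 9E B2.
Offset 4: leading byte 0xF2 = 11110010 → 4-byte char #2 = F2 AB AF 9E.
Offset 8: leading byte 0xD7 = 11010111 → 2-byte char #3 = D7 9D.
Offset 10: leading byte 0xF0 = 11110000 → 4-byte char #4 = F0 9D 9E 8D.
Offset 14: leading byte 0xE2 = 11100010 → 3-byte char #5 = E2 9A A7.
Offset 17: leading byte 0xE1 = 11100001 → 3-byte char #6 = E1 84 80.
Offset 20: leading byte 0xEF = 11101111 → 3-byte char #7 = EF A7 B7.
Leading byte 0xEF = 11101111 matches 1110xxxx → 3-byte sequence.
Byte 1: 0xEF = 11101111, payload 1111 (4 bits).
Byte 2: 0xA7 = 10100111 (10xxxxxx ✓), payload 100111.
Byte 3: 0xB7 = 10110111 (10xxxxxx ✓), payload 110111.
Concatenate: 1111100111110111 = 0xF9F7 (16 bits → U+F9F7).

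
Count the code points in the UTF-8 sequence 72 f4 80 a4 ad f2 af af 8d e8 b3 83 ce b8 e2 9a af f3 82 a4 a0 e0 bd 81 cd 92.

9

Byte at offset 0: 0x72 = 01110010 → 1-byte char (#1). Advance 1.
Byte at offset 1: 0xF4 = 11110100 → 4-byte char (#2). Advance 4.
Byte at offset 5: 0xF2 = 11110010 → 4-byte char (#3). Advance 4.
Byte at offset 9: 0xE8 = 11101000 → 3-byte char (#4). Advance 3.
Byte at offset 12: 0xCE = 11001110 → 2-byte char (#5). Advance 2.
Byte at offset 14: 0xE2 = 11100010 → 3-byte char (#6). Advance 3.
Byte at offset 17: 0xF3 = 11110011 → 4-byte char (#7). Advance 4.
Byte at offset 21: 0xE0 = 11100000 → 3-byte char (#8). Advance 3.
Byte at offset 24: 0xCD = 11001101 → 2-byte char (#9). Advance 2.
Reached end at offset 26 after 9 code points.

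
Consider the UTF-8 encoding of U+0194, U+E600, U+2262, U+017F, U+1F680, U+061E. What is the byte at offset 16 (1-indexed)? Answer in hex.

0x9E

1-indexed offset 16 is 0-indexed offset 15.
U+0194 → 2-byte form C6 94 at offsets 0–1.
U+E600 → 3-byte form EE 98 80 at offsets 2–4.
U+2262 → 3-byte form E2 89 A2 at offsets 5–7.
U+017F → 2-byte form C5 BF at offsets 8–9.
U+1F680 → 4-byte form F0 9F 9A 80 at offsets 10–13.
U+061E → 2-byte form D8 9E at offsets 14–15.
Offset 15 falls in char 6's range; it's byte 2 of D8 9E = 0x9E.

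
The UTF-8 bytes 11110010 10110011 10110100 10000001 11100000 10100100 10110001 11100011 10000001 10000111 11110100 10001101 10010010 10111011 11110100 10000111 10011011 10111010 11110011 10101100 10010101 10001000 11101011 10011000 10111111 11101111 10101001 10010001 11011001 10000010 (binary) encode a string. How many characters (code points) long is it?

Byte at offset 0: 0xF2 = 11110010 → 4-byte char (#1). Advance 4.
Byte at offset 4: 0xE0 = 11100000 → 3-byte char (#2). Advance 3.
Byte at offset 7: 0xE3 = 11100011 → 3-byte char (#3). Advance 3.
Byte at offset 10: 0xF4 = 11110100 → 4-byte char (#4). Advance 4.
Byte at offset 14: 0xF4 = 11110100 → 4-byte char (#5). Advance 4.
Byte at offset 18: 0xF3 = 11110011 → 4-byte char (#6). Advance 4.
Byte at offset 22: 0xEB = 11101011 → 3-byte char (#7). Advance 3.
Byte at offset 25: 0xEF = 11101111 → 3-byte char (#8). Advance 3.
Byte at offset 28: 0xD9 = 11011001 → 2-byte char (#9). Advance 2.
Reached end at offset 30 after 9 code points.

9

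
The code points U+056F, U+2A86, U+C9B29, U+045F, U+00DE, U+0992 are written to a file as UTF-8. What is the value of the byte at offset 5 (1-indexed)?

0x86

1-indexed offset 5 is 0-indexed offset 4.
U+056F → 2-byte form D5 AF at offsets 0–1.
U+2A86 → 3-byte form E2 AA 86 at offsets 2–4.
Offset 4 falls in char 2's range; it's byte 3 of E2 AA 86 = 0x86.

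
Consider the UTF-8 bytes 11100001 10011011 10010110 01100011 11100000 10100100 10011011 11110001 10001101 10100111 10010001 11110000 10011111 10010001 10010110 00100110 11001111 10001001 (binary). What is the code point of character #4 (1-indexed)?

Offset 0: leading byte 0xE1 = 11100001 → 3-byte char #1 = E1 9B 96.
Offset 3: leading byte 0x63 = 01100011 → 1-byte char #2 = 63.
Offset 4: leading byte 0xE0 = 11100000 → 3-byte char #3 = E0 A4 9B.
Offset 7: leading byte 0xF1 = 11110001 → 4-byte char #4 = F1 8D A7 91.
Leading byte 0xF1 = 11110001 matches 11110xxx → 4-byte sequence.
Byte 1: 0xF1 = 11110001, payload 001 (3 bits).
Byte 2: 0x8D = 10001101 (10xxxxxx ✓), payload 001101.
Byte 3: 0xA7 = 10100111 (10xxxxxx ✓), payload 100111.
Byte 4: 0x91 = 10010001 (10xxxxxx ✓), payload 010001.
Concatenate: 001001101100111010001 = 0x4D9D1 (21 bits → U+4D9D1).

U+4D9D1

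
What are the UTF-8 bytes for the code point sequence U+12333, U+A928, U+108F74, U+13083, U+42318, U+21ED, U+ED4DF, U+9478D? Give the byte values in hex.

F0 92 8C B3 EA A4 A8 F4 88 BD B4 F0 93 82 83 F1 82 8C 98 E2 87 AD F3 AD 93 9F F2 94 9E 8D

U+12333: 4-byte form → F0 92 8C B3.
U+A928: 3-byte form → EA A4 A8.
U+108F74: 4-byte form → F4 88 BD B4.
U+13083: 4-byte form → F0 93 82 83.
U+42318: 4-byte form → F1 82 8C 98.
U+21ED: 3-byte form → E2 87 AD.
U+ED4DF: 4-byte form → F3 AD 93 9F.
U+9478D: 4-byte form → F2 94 9E 8D.
Concatenated (30 bytes): F0 92 8C B3 EA A4 A8 F4 88 BD B4 F0 93 82 83 F1 82 8C 98 E2 87 AD F3 AD 93 9F F2 94 9E 8D.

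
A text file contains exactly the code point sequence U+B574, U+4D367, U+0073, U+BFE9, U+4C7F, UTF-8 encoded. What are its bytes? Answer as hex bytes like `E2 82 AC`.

U+B574: 3-byte form → EB 95 B4.
U+4D367: 4-byte form → F1 8D 8D A7.
U+0073: 1-byte form → 73.
U+BFE9: 3-byte form → EB BF A9.
U+4C7F: 3-byte form → E4 B1 BF.
Concatenated (14 bytes): EB 95 B4 F1 8D 8D A7 73 EB BF A9 E4 B1 BF.

EB 95 B4 F1 8D 8D A7 73 EB BF A9 E4 B1 BF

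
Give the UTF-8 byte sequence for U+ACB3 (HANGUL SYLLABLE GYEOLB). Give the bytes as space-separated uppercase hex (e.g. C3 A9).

EA B2 B3

U+ACB3 = 0xACB3 = 44211 decimal. In range U+0800–U+FFFF → 3-byte form: 1110xxxx 10xxxxxx 10xxxxxx.
Binary (16 bits): 1010110010110011.
Split 4+6+6: 1010 | 110010 | 110011.
Byte 1: 11101010 = 0xEA.
Byte 2: 10110010 = 0xB2.
Byte 3: 10110011 = 0xB3.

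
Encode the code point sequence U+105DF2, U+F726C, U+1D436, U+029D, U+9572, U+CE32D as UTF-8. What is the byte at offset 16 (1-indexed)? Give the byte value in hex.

1-indexed offset 16 is 0-indexed offset 15.
U+105DF2 → 4-byte form F4 85 B7 B2 at offsets 0–3.
U+F726C → 4-byte form F3 B7 89 AC at offsets 4–7.
U+1D436 → 4-byte form F0 9D 90 B6 at offsets 8–11.
U+029D → 2-byte form CA 9D at offsets 12–13.
U+9572 → 3-byte form E9 95 B2 at offsets 14–16.
Offset 15 falls in char 5's range; it's byte 2 of E9 95 B2 = 0x95.

0x95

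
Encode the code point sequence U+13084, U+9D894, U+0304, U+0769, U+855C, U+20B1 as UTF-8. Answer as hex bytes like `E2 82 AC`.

F0 93 82 84 F2 9D A2 94 CC 84 DD A9 E8 95 9C E2 82 B1

U+13084: 4-byte form → F0 93 82 84.
U+9D894: 4-byte form → F2 9D A2 94.
U+0304: 2-byte form → CC 84.
U+0769: 2-byte form → DD A9.
U+855C: 3-byte form → E8 95 9C.
U+20B1: 3-byte form → E2 82 B1.
Concatenated (18 bytes): F0 93 82 84 F2 9D A2 94 CC 84 DD A9 E8 95 9C E2 82 B1.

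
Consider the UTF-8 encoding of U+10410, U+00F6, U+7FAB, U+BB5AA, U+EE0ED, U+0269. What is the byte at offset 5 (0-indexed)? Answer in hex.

0xB6

U+10410 → 4-byte form F0 90 90 90 at offsets 0–3.
U+00F6 → 2-byte form C3 B6 at offsets 4–5.
Offset 5 falls in char 2's range; it's byte 2 of C3 B6 = 0xB6.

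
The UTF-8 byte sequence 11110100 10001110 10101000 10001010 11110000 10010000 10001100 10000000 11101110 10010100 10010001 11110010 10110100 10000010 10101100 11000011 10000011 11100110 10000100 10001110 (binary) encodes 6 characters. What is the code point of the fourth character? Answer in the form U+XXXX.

U+B40AC

Offset 0: leading byte 0xF4 = 11110100 → 4-byte char #1 = F4 8E A8 8A.
Offset 4: leading byte 0xF0 = 11110000 → 4-byte char #2 = F0 90 8C 80.
Offset 8: leading byte 0xEE = 11101110 → 3-byte char #3 = EE 94 91.
Offset 11: leading byte 0xF2 = 11110010 → 4-byte char #4 = F2 B4 82 AC.
Leading byte 0xF2 = 11110010 matches 11110xxx → 4-byte sequence.
Byte 1: 0xF2 = 11110010, payload 010 (3 bits).
Byte 2: 0xB4 = 10110100 (10xxxxxx ✓), payload 110100.
Byte 3: 0x82 = 10000010 (10xxxxxx ✓), payload 000010.
Byte 4: 0xAC = 10101100 (10xxxxxx ✓), payload 101100.
Concatenate: 010110100000010101100 = 0xB40AC (21 bits → U+B40AC).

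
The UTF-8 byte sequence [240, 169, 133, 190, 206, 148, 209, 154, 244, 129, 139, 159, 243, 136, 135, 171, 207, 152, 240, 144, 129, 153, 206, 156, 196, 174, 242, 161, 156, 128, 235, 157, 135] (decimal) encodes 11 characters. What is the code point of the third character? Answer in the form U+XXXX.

U+045A

Offset 0: leading byte 0xF0 = 11110000 → 4-byte char #1 = F0 A9 85 BE.
Offset 4: leading byte 0xCE = 11001110 → 2-byte char #2 = CE 94.
Offset 6: leading byte 0xD1 = 11010001 → 2-byte char #3 = D1 9A.
Leading byte 0xD1 = 11010001 matches 110xxxxx → 2-byte sequence.
Byte 1: 0xD1 = 11010001, payload 10001 (5 bits).
Byte 2: 0x9A = 10011010 (10xxxxxx ✓), payload 011010.
Concatenate: 10001011010 = 0x45A (11 bits → U+045A).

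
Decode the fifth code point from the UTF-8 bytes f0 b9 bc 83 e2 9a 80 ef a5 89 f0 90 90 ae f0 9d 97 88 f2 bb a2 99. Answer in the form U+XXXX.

Offset 0: leading byte 0xF0 = 11110000 → 4-byte char #1 = F0 B9 BC 83.
Offset 4: leading byte 0xE2 = 11100010 → 3-byte char #2 = E2 9A 80.
Offset 7: leading byte 0xEF = 11101111 → 3-byte char #3 = EF A5 89.
Offset 10: leading byte 0xF0 = 11110000 → 4-byte char #4 = F0 90 90 AE.
Offset 14: leading byte 0xF0 = 11110000 → 4-byte char #5 = F0 9D 97 88.
Leading byte 0xF0 = 11110000 matches 11110xxx → 4-byte sequence.
Byte 1: 0xF0 = 11110000, payload 000 (3 bits).
Byte 2: 0x9D = 10011101 (10xxxxxx ✓), payload 011101.
Byte 3: 0x97 = 10010111 (10xxxxxx ✓), payload 010111.
Byte 4: 0x88 = 10001000 (10xxxxxx ✓), payload 001000.
Concatenate: 000011101010111001000 = 0x1D5C8 (21 bits → U+1D5C8).

U+1D5C8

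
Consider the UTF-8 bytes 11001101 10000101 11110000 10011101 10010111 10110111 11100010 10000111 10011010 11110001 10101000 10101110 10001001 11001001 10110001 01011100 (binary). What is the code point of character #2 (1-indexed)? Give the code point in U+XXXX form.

Offset 0: leading byte 0xCD = 11001101 → 2-byte char #1 = CD 85.
Offset 2: leading byte 0xF0 = 11110000 → 4-byte char #2 = F0 9D 97 B7.
Leading byte 0xF0 = 11110000 matches 11110xxx → 4-byte sequence.
Byte 1: 0xF0 = 11110000, payload 000 (3 bits).
Byte 2: 0x9D = 10011101 (10xxxxxx ✓), payload 011101.
Byte 3: 0x97 = 10010111 (10xxxxxx ✓), payload 010111.
Byte 4: 0xB7 = 10110111 (10xxxxxx ✓), payload 110111.
Concatenate: 000011101010111110111 = 0x1D5F7 (21 bits → U+1D5F7).

U+1D5F7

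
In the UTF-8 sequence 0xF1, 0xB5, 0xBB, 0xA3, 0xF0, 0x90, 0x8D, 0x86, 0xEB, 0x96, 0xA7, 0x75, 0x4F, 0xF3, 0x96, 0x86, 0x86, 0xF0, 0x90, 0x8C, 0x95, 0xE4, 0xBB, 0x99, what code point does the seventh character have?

U+10315

Offset 0: leading byte 0xF1 = 11110001 → 4-byte char #1 = F1 B5 BB A3.
Offset 4: leading byte 0xF0 = 11110000 → 4-byte char #2 = F0 90 8D 86.
Offset 8: leading byte 0xEB = 11101011 → 3-byte char #3 = EB 96 A7.
Offset 11: leading byte 0x75 = 01110101 → 1-byte char #4 = 75.
Offset 12: leading byte 0x4F = 01001111 → 1-byte char #5 = 4F.
Offset 13: leading byte 0xF3 = 11110011 → 4-byte char #6 = F3 96 86 86.
Offset 17: leading byte 0xF0 = 11110000 → 4-byte char #7 = F0 90 8C 95.
Leading byte 0xF0 = 11110000 matches 11110xxx → 4-byte sequence.
Byte 1: 0xF0 = 11110000, payload 000 (3 bits).
Byte 2: 0x90 = 10010000 (10xxxxxx ✓), payload 010000.
Byte 3: 0x8C = 10001100 (10xxxxxx ✓), payload 001100.
Byte 4: 0x95 = 10010101 (10xxxxxx ✓), payload 010101.
Concatenate: 000010000001100010101 = 0x10315 (21 bits → U+10315).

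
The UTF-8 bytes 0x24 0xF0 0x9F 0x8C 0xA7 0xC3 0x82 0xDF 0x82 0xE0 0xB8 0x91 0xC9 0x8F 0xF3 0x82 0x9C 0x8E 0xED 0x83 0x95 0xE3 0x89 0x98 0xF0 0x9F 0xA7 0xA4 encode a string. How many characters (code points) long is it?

Byte at offset 0: 0x24 = 00100100 → 1-byte char (#1). Advance 1.
Byte at offset 1: 0xF0 = 11110000 → 4-byte char (#2). Advance 4.
Byte at offset 5: 0xC3 = 11000011 → 2-byte char (#3). Advance 2.
Byte at offset 7: 0xDF = 11011111 → 2-byte char (#4). Advance 2.
Byte at offset 9: 0xE0 = 11100000 → 3-byte char (#5). Advance 3.
Byte at offset 12: 0xC9 = 11001001 → 2-byte char (#6). Advance 2.
Byte at offset 14: 0xF3 = 11110011 → 4-byte char (#7). Advance 4.
Byte at offset 18: 0xED = 11101101 → 3-byte char (#8). Advance 3.
Byte at offset 21: 0xE3 = 11100011 → 3-byte char (#9). Advance 3.
Byte at offset 24: 0xF0 = 11110000 → 4-byte char (#10). Advance 4.
Reached end at offset 28 after 10 code points.

10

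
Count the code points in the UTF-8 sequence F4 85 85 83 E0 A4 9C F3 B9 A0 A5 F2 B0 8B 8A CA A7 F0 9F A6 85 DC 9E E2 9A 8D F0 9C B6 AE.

Byte at offset 0: 0xF4 = 11110100 → 4-byte char (#1). Advance 4.
Byte at offset 4: 0xE0 = 11100000 → 3-byte char (#2). Advance 3.
Byte at offset 7: 0xF3 = 11110011 → 4-byte char (#3). Advance 4.
Byte at offset 11: 0xF2 = 11110010 → 4-byte char (#4). Advance 4.
Byte at offset 15: 0xCA = 11001010 → 2-byte char (#5). Advance 2.
Byte at offset 17: 0xF0 = 11110000 → 4-byte char (#6). Advance 4.
Byte at offset 21: 0xDC = 11011100 → 2-byte char (#7). Advance 2.
Byte at offset 23: 0xE2 = 11100010 → 3-byte char (#8). Advance 3.
Byte at offset 26: 0xF0 = 11110000 → 4-byte char (#9). Advance 4.
Reached end at offset 30 after 9 code points.

9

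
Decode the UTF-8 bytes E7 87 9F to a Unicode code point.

Leading byte 0xE7 = 11100111 matches 1110xxxx → 3-byte sequence.
Byte 1: 0xE7 = 11100111, payload 0111 (4 bits).
Byte 2: 0x87 = 10000111 (10xxxxxx ✓), payload 000111.
Byte 3: 0x9F = 10011111 (10xxxxxx ✓), payload 011111.
Concatenate: 0111000111011111 = 0x71DF (16 bits → U+71DF).

U+71DF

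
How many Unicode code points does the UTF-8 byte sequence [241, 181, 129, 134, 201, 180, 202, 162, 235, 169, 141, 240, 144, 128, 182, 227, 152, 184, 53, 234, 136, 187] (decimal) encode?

Byte at offset 0: 0xF1 = 11110001 → 4-byte char (#1). Advance 4.
Byte at offset 4: 0xC9 = 11001001 → 2-byte char (#2). Advance 2.
Byte at offset 6: 0xCA = 11001010 → 2-byte char (#3). Advance 2.
Byte at offset 8: 0xEB = 11101011 → 3-byte char (#4). Advance 3.
Byte at offset 11: 0xF0 = 11110000 → 4-byte char (#5). Advance 4.
Byte at offset 15: 0xE3 = 11100011 → 3-byte char (#6). Advance 3.
Byte at offset 18: 0x35 = 00110101 → 1-byte char (#7). Advance 1.
Byte at offset 19: 0xEA = 11101010 → 3-byte char (#8). Advance 3.
Reached end at offset 22 after 8 code points.

8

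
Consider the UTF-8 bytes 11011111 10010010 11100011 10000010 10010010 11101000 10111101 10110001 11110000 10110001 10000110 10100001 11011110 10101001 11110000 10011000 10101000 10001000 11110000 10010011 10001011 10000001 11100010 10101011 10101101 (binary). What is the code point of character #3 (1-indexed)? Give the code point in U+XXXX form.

Offset 0: leading byte 0xDF = 11011111 → 2-byte char #1 = DF 92.
Offset 2: leading byte 0xE3 = 11100011 → 3-byte char #2 = E3 82 92.
Offset 5: leading byte 0xE8 = 11101000 → 3-byte char #3 = E8 BD B1.
Leading byte 0xE8 = 11101000 matches 1110xxxx → 3-byte sequence.
Byte 1: 0xE8 = 11101000, payload 1000 (4 bits).
Byte 2: 0xBD = 10111101 (10xxxxxx ✓), payload 111101.
Byte 3: 0xB1 = 10110001 (10xxxxxx ✓), payload 110001.
Concatenate: 1000111101110001 = 0x8F71 (16 bits → U+8F71).

U+8F71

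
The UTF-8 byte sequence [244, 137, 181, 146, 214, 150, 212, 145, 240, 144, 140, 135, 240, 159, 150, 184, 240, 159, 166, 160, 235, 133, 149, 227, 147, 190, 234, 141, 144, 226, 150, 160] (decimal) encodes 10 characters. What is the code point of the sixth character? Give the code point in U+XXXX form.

Offset 0: leading byte 0xF4 = 11110100 → 4-byte char #1 = F4 89 B5 92.
Offset 4: leading byte 0xD6 = 11010110 → 2-byte char #2 = D6 96.
Offset 6: leading byte 0xD4 = 11010100 → 2-byte char #3 = D4 91.
Offset 8: leading byte 0xF0 = 11110000 → 4-byte char #4 = F0 90 8C 87.
Offset 12: leading byte 0xF0 = 11110000 → 4-byte char #5 = F0 9F 96 B8.
Offset 16: leading byte 0xF0 = 11110000 → 4-byte char #6 = F0 9F A6 A0.
Leading byte 0xF0 = 11110000 matches 11110xxx → 4-byte sequence.
Byte 1: 0xF0 = 11110000, payload 000 (3 bits).
Byte 2: 0x9F = 10011111 (10xxxxxx ✓), payload 011111.
Byte 3: 0xA6 = 10100110 (10xxxxxx ✓), payload 100110.
Byte 4: 0xA0 = 10100000 (10xxxxxx ✓), payload 100000.
Concatenate: 000011111100110100000 = 0x1F9A0 (21 bits → U+1F9A0).

U+1F9A0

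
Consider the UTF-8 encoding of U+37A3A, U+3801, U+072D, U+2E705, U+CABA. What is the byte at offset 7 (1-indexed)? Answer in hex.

1-indexed offset 7 is 0-indexed offset 6.
U+37A3A → 4-byte form F0 B7 A8 BA at offsets 0–3.
U+3801 → 3-byte form E3 A0 81 at offsets 4–6.
Offset 6 falls in char 2's range; it's byte 3 of E3 A0 81 = 0x81.

0x81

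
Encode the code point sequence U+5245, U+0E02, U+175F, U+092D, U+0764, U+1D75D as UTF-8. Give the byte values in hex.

E5 89 85 E0 B8 82 E1 9D 9F E0 A4 AD DD A4 F0 9D 9D 9D

U+5245: 3-byte form → E5 89 85.
U+0E02: 3-byte form → E0 B8 82.
U+175F: 3-byte form → E1 9D 9F.
U+092D: 3-byte form → E0 A4 AD.
U+0764: 2-byte form → DD A4.
U+1D75D: 4-byte form → F0 9D 9D 9D.
Concatenated (18 bytes): E5 89 85 E0 B8 82 E1 9D 9F E0 A4 AD DD A4 F0 9D 9D 9D.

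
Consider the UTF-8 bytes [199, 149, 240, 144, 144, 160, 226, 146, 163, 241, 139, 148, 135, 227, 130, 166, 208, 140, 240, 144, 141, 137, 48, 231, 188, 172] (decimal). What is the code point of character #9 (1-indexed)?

U+7F2C

Offset 0: leading byte 0xC7 = 11000111 → 2-byte char #1 = C7 95.
Offset 2: leading byte 0xF0 = 11110000 → 4-byte char #2 = F0 90 90 A0.
Offset 6: leading byte 0xE2 = 11100010 → 3-byte char #3 = E2 92 A3.
Offset 9: leading byte 0xF1 = 11110001 → 4-byte char #4 = F1 8B 94 87.
Offset 13: leading byte 0xE3 = 11100011 → 3-byte char #5 = E3 82 A6.
Offset 16: leading byte 0xD0 = 11010000 → 2-byte char #6 = D0 8C.
Offset 18: leading byte 0xF0 = 11110000 → 4-byte char #7 = F0 90 8D 89.
Offset 22: leading byte 0x30 = 00110000 → 1-byte char #8 = 30.
Offset 23: leading byte 0xE7 = 11100111 → 3-byte char #9 = E7 BC AC.
Leading byte 0xE7 = 11100111 matches 1110xxxx → 3-byte sequence.
Byte 1: 0xE7 = 11100111, payload 0111 (4 bits).
Byte 2: 0xBC = 10111100 (10xxxxxx ✓), payload 111100.
Byte 3: 0xAC = 10101100 (10xxxxxx ✓), payload 101100.
Concatenate: 0111111100101100 = 0x7F2C (16 bits → U+7F2C).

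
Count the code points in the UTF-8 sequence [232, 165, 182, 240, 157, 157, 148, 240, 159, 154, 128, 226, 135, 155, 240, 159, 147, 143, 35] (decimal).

6

Byte at offset 0: 0xE8 = 11101000 → 3-byte char (#1). Advance 3.
Byte at offset 3: 0xF0 = 11110000 → 4-byte char (#2). Advance 4.
Byte at offset 7: 0xF0 = 11110000 → 4-byte char (#3). Advance 4.
Byte at offset 11: 0xE2 = 11100010 → 3-byte char (#4). Advance 3.
Byte at offset 14: 0xF0 = 11110000 → 4-byte char (#5). Advance 4.
Byte at offset 18: 0x23 = 00100011 → 1-byte char (#6). Advance 1.
Reached end at offset 19 after 6 code points.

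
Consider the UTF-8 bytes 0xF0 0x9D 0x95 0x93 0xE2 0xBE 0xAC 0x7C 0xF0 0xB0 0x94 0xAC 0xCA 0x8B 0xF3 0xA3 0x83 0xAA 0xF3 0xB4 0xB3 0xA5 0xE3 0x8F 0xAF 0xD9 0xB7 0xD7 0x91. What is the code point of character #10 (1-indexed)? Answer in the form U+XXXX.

U+05D1

Offset 0: leading byte 0xF0 = 11110000 → 4-byte char #1 = F0 9D 95 93.
Offset 4: leading byte 0xE2 = 11100010 → 3-byte char #2 = E2 BE AC.
Offset 7: leading byte 0x7C = 01111100 → 1-byte char #3 = 7C.
Offset 8: leading byte 0xF0 = 11110000 → 4-byte char #4 = F0 B0 94 AC.
Offset 12: leading byte 0xCA = 11001010 → 2-byte char #5 = CA 8B.
Offset 14: leading byte 0xF3 = 11110011 → 4-byte char #6 = F3 A3 83 AA.
Offset 18: leading byte 0xF3 = 11110011 → 4-byte char #7 = F3 B4 B3 A5.
Offset 22: leading byte 0xE3 = 11100011 → 3-byte char #8 = E3 8F AF.
Offset 25: leading byte 0xD9 = 11011001 → 2-byte char #9 = D9 B7.
Offset 27: leading byte 0xD7 = 11010111 → 2-byte char #10 = D7 91.
Leading byte 0xD7 = 11010111 matches 110xxxxx → 2-byte sequence.
Byte 1: 0xD7 = 11010111, payload 10111 (5 bits).
Byte 2: 0x91 = 10010001 (10xxxxxx ✓), payload 010001.
Concatenate: 10111010001 = 0x5D1 (11 bits → U+05D1).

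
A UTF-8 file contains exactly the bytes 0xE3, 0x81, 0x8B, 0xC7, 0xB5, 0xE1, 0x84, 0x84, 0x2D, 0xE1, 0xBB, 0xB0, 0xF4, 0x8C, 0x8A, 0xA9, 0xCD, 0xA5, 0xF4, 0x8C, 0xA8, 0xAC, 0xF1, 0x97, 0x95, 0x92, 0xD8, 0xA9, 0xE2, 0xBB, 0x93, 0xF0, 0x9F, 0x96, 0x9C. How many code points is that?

12

Byte at offset 0: 0xE3 = 11100011 → 3-byte char (#1). Advance 3.
Byte at offset 3: 0xC7 = 11000111 → 2-byte char (#2). Advance 2.
Byte at offset 5: 0xE1 = 11100001 → 3-byte char (#3). Advance 3.
Byte at offset 8: 0x2D = 00101101 → 1-byte char (#4). Advance 1.
Byte at offset 9: 0xE1 = 11100001 → 3-byte char (#5). Advance 3.
Byte at offset 12: 0xF4 = 11110100 → 4-byte char (#6). Advance 4.
Byte at offset 16: 0xCD = 11001101 → 2-byte char (#7). Advance 2.
Byte at offset 18: 0xF4 = 11110100 → 4-byte char (#8). Advance 4.
Byte at offset 22: 0xF1 = 11110001 → 4-byte char (#9). Advance 4.
Byte at offset 26: 0xD8 = 11011000 → 2-byte char (#10). Advance 2.
Byte at offset 28: 0xE2 = 11100010 → 3-byte char (#11). Advance 3.
Byte at offset 31: 0xF0 = 11110000 → 4-byte char (#12). Advance 4.
Reached end at offset 35 after 12 code points.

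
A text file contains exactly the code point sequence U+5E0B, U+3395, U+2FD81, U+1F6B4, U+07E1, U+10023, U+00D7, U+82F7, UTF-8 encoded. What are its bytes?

U+5E0B: 3-byte form → E5 B8 8B.
U+3395: 3-byte form → E3 8E 95.
U+2FD81: 4-byte form → F0 AF B6 81.
U+1F6B4: 4-byte form → F0 9F 9A B4.
U+07E1: 2-byte form → DF A1.
U+10023: 4-byte form → F0 90 80 A3.
U+00D7: 2-byte form → C3 97.
U+82F7: 3-byte form → E8 8B B7.
Concatenated (25 bytes): E5 B8 8B E3 8E 95 F0 AF B6 81 F0 9F 9A B4 DF A1 F0 90 80 A3 C3 97 E8 8B B7.

E5 B8 8B E3 8E 95 F0 AF B6 81 F0 9F 9A B4 DF A1 F0 90 80 A3 C3 97 E8 8B B7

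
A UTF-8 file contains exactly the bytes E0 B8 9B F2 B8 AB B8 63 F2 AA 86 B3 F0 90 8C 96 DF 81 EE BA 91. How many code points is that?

7

Byte at offset 0: 0xE0 = 11100000 → 3-byte char (#1). Advance 3.
Byte at offset 3: 0xF2 = 11110010 → 4-byte char (#2). Advance 4.
Byte at offset 7: 0x63 = 01100011 → 1-byte char (#3). Advance 1.
Byte at offset 8: 0xF2 = 11110010 → 4-byte char (#4). Advance 4.
Byte at offset 12: 0xF0 = 11110000 → 4-byte char (#5). Advance 4.
Byte at offset 16: 0xDF = 11011111 → 2-byte char (#6). Advance 2.
Byte at offset 18: 0xEE = 11101110 → 3-byte char (#7). Advance 3.
Reached end at offset 21 after 7 code points.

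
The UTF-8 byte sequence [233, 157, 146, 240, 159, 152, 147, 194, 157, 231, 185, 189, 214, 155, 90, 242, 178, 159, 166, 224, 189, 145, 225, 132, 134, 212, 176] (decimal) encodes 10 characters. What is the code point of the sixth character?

Offset 0: leading byte 0xE9 = 11101001 → 3-byte char #1 = E9 9D 92.
Offset 3: leading byte 0xF0 = 11110000 → 4-byte char #2 = F0 9F 98 93.
Offset 7: leading byte 0xC2 = 11000010 → 2-byte char #3 = C2 9D.
Offset 9: leading byte 0xE7 = 11100111 → 3-byte char #4 = E7 B9 BD.
Offset 12: leading byte 0xD6 = 11010110 → 2-byte char #5 = D6 9B.
Offset 14: leading byte 0x5A = 01011010 → 1-byte char #6 = 5A.
Leading byte 0x5A = 01011010 matches 0xxxxxxx → 1-byte sequence.
Byte 1: 0x5A = 01011010, payload 1011010 (7 bits).
Concatenate: 1011010 = 0x5A (7 bits → U+005A).

U+005A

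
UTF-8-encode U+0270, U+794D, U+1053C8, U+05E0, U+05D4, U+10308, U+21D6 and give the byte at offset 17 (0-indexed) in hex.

U+0270 → 2-byte form C9 B0 at offsets 0–1.
U+794D → 3-byte form E7 A5 8D at offsets 2–4.
U+1053C8 → 4-byte form F4 85 8F 88 at offsets 5–8.
U+05E0 → 2-byte form D7 A0 at offsets 9–10.
U+05D4 → 2-byte form D7 94 at offsets 11–12.
U+10308 → 4-byte form F0 90 8C 88 at offsets 13–16.
U+21D6 → 3-byte form E2 87 96 at offsets 17–19.
Offset 17 falls in char 7's range; it's byte 1 of E2 87 96 = 0xE2.

0xE2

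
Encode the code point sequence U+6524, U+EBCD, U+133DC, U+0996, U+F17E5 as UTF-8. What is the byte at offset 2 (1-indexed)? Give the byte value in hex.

1-indexed offset 2 is 0-indexed offset 1.
U+6524 → 3-byte form E6 94 A4 at offsets 0–2.
Offset 1 falls in char 1's range; it's byte 2 of E6 94 A4 = 0x94.

0x94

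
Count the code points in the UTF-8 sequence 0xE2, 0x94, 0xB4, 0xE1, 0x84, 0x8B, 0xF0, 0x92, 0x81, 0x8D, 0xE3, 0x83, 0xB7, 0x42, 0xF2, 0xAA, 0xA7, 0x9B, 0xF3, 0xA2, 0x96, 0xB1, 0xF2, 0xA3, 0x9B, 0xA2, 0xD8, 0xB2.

9

Byte at offset 0: 0xE2 = 11100010 → 3-byte char (#1). Advance 3.
Byte at offset 3: 0xE1 = 11100001 → 3-byte char (#2). Advance 3.
Byte at offset 6: 0xF0 = 11110000 → 4-byte char (#3). Advance 4.
Byte at offset 10: 0xE3 = 11100011 → 3-byte char (#4). Advance 3.
Byte at offset 13: 0x42 = 01000010 → 1-byte char (#5). Advance 1.
Byte at offset 14: 0xF2 = 11110010 → 4-byte char (#6). Advance 4.
Byte at offset 18: 0xF3 = 11110011 → 4-byte char (#7). Advance 4.
Byte at offset 22: 0xF2 = 11110010 → 4-byte char (#8). Advance 4.
Byte at offset 26: 0xD8 = 11011000 → 2-byte char (#9). Advance 2.
Reached end at offset 28 after 9 code points.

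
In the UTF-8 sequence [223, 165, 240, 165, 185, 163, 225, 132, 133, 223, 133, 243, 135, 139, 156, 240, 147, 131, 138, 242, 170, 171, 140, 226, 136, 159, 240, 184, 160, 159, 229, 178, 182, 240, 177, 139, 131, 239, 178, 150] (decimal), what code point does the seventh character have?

Offset 0: leading byte 0xDF = 11011111 → 2-byte char #1 = DF A5.
Offset 2: leading byte 0xF0 = 11110000 → 4-byte char #2 = F0 A5 B9 A3.
Offset 6: leading byte 0xE1 = 11100001 → 3-byte char #3 = E1 84 85.
Offset 9: leading byte 0xDF = 11011111 → 2-byte char #4 = DF 85.
Offset 11: leading byte 0xF3 = 11110011 → 4-byte char #5 = F3 87 8B 9C.
Offset 15: leading byte 0xF0 = 11110000 → 4-byte char #6 = F0 93 83 8A.
Offset 19: leading byte 0xF2 = 11110010 → 4-byte char #7 = F2 AA AB 8C.
Leading byte 0xF2 = 11110010 matches 11110xxx → 4-byte sequence.
Byte 1: 0xF2 = 11110010, payload 010 (3 bits).
Byte 2: 0xAA = 10101010 (10xxxxxx ✓), payload 101010.
Byte 3: 0xAB = 10101011 (10xxxxxx ✓), payload 101011.
Byte 4: 0x8C = 10001100 (10xxxxxx ✓), payload 001100.
Concatenate: 010101010101011001100 = 0xAAACC (21 bits → U+AAACC).

U+AAACC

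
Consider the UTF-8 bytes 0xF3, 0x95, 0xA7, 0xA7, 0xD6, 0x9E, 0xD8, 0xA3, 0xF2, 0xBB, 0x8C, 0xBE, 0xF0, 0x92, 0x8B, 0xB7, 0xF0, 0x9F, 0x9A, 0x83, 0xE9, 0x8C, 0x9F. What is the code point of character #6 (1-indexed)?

Offset 0: leading byte 0xF3 = 11110011 → 4-byte char #1 = F3 95 A7 A7.
Offset 4: leading byte 0xD6 = 11010110 → 2-byte char #2 = D6 9E.
Offset 6: leading byte 0xD8 = 11011000 → 2-byte char #3 = D8 A3.
Offset 8: leading byte 0xF2 = 11110010 → 4-byte char #4 = F2 BB 8C BE.
Offset 12: leading byte 0xF0 = 11110000 → 4-byte char #5 = F0 92 8B B7.
Offset 16: leading byte 0xF0 = 11110000 → 4-byte char #6 = F0 9F 9A 83.
Leading byte 0xF0 = 11110000 matches 11110xxx → 4-byte sequence.
Byte 1: 0xF0 = 11110000, payload 000 (3 bits).
Byte 2: 0x9F = 10011111 (10xxxxxx ✓), payload 011111.
Byte 3: 0x9A = 10011010 (10xxxxxx ✓), payload 011010.
Byte 4: 0x83 = 10000011 (10xxxxxx ✓), payload 000011.
Concatenate: 000011111011010000011 = 0x1F683 (21 bits → U+1F683).

U+1F683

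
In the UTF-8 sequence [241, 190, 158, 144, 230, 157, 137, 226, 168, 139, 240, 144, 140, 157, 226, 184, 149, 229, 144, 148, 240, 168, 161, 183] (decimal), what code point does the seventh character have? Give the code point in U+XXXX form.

Offset 0: leading byte 0xF1 = 11110001 → 4-byte char #1 = F1 BE 9E 90.
Offset 4: leading byte 0xE6 = 11100110 → 3-byte char #2 = E6 9D 89.
Offset 7: leading byte 0xE2 = 11100010 → 3-byte char #3 = E2 A8 8B.
Offset 10: leading byte 0xF0 = 11110000 → 4-byte char #4 = F0 90 8C 9D.
Offset 14: leading byte 0xE2 = 11100010 → 3-byte char #5 = E2 B8 95.
Offset 17: leading byte 0xE5 = 11100101 → 3-byte char #6 = E5 90 94.
Offset 20: leading byte 0xF0 = 11110000 → 4-byte char #7 = F0 A8 A1 B7.
Leading byte 0xF0 = 11110000 matches 11110xxx → 4-byte sequence.
Byte 1: 0xF0 = 11110000, payload 000 (3 bits).
Byte 2: 0xA8 = 10101000 (10xxxxxx ✓), payload 101000.
Byte 3: 0xA1 = 10100001 (10xxxxxx ✓), payload 100001.
Byte 4: 0xB7 = 10110111 (10xxxxxx ✓), payload 110111.
Concatenate: 000101000100001110111 = 0x28877 (21 bits → U+28877).

U+28877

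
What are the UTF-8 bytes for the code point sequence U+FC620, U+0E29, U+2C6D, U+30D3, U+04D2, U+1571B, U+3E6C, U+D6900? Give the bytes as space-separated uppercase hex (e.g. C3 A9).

U+FC620: 4-byte form → F3 BC 98 A0.
U+0E29: 3-byte form → E0 B8 A9.
U+2C6D: 3-byte form → E2 B1 AD.
U+30D3: 3-byte form → E3 83 93.
U+04D2: 2-byte form → D3 92.
U+1571B: 4-byte form → F0 95 9C 9B.
U+3E6C: 3-byte form → E3 B9 AC.
U+D6900: 4-byte form → F3 96 A4 80.
Concatenated (26 bytes): F3 BC 98 A0 E0 B8 A9 E2 B1 AD E3 83 93 D3 92 F0 95 9C 9B E3 B9 AC F3 96 A4 80.

F3 BC 98 A0 E0 B8 A9 E2 B1 AD E3 83 93 D3 92 F0 95 9C 9B E3 B9 AC F3 96 A4 80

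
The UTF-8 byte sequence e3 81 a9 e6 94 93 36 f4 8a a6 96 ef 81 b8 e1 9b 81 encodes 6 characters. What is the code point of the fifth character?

Offset 0: leading byte 0xE3 = 11100011 → 3-byte char #1 = E3 81 A9.
Offset 3: leading byte 0xE6 = 11100110 → 3-byte char #2 = E6 94 93.
Offset 6: leading byte 0x36 = 00110110 → 1-byte char #3 = 36.
Offset 7: leading byte 0xF4 = 11110100 → 4-byte char #4 = F4 8A A6 96.
Offset 11: leading byte 0xEF = 11101111 → 3-byte char #5 = EF 81 B8.
Leading byte 0xEF = 11101111 matches 1110xxxx → 3-byte sequence.
Byte 1: 0xEF = 11101111, payload 1111 (4 bits).
Byte 2: 0x81 = 10000001 (10xxxxxx ✓), payload 000001.
Byte 3: 0xB8 = 10111000 (10xxxxxx ✓), payload 111000.
Concatenate: 1111000001111000 = 0xF078 (16 bits → U+F078).

U+F078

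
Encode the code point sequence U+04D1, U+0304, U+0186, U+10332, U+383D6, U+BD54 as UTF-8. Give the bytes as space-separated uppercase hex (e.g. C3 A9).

D3 91 CC 84 C6 86 F0 90 8C B2 F0 B8 8F 96 EB B5 94

U+04D1: 2-byte form → D3 91.
U+0304: 2-byte form → CC 84.
U+0186: 2-byte form → C6 86.
U+10332: 4-byte form → F0 90 8C B2.
U+383D6: 4-byte form → F0 B8 8F 96.
U+BD54: 3-byte form → EB B5 94.
Concatenated (17 bytes): D3 91 CC 84 C6 86 F0 90 8C B2 F0 B8 8F 96 EB B5 94.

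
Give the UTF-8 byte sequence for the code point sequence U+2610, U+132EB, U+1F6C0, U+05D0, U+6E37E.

E2 98 90 F0 93 8B AB F0 9F 9B 80 D7 90 F1 AE 8D BE

U+2610: 3-byte form → E2 98 90.
U+132EB: 4-byte form → F0 93 8B AB.
U+1F6C0: 4-byte form → F0 9F 9B 80.
U+05D0: 2-byte form → D7 90.
U+6E37E: 4-byte form → F1 AE 8D BE.
Concatenated (17 bytes): E2 98 90 F0 93 8B AB F0 9F 9B 80 D7 90 F1 AE 8D BE.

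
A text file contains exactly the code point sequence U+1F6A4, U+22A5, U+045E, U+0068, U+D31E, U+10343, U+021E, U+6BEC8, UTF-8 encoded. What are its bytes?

F0 9F 9A A4 E2 8A A5 D1 9E 68 ED 8C 9E F0 90 8D 83 C8 9E F1 AB BB 88

U+1F6A4: 4-byte form → F0 9F 9A A4.
U+22A5: 3-byte form → E2 8A A5.
U+045E: 2-byte form → D1 9E.
U+0068: 1-byte form → 68.
U+D31E: 3-byte form → ED 8C 9E.
U+10343: 4-byte form → F0 90 8D 83.
U+021E: 2-byte form → C8 9E.
U+6BEC8: 4-byte form → F1 AB BB 88.
Concatenated (23 bytes): F0 9F 9A A4 E2 8A A5 D1 9E 68 ED 8C 9E F0 90 8D 83 C8 9E F1 AB BB 88.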